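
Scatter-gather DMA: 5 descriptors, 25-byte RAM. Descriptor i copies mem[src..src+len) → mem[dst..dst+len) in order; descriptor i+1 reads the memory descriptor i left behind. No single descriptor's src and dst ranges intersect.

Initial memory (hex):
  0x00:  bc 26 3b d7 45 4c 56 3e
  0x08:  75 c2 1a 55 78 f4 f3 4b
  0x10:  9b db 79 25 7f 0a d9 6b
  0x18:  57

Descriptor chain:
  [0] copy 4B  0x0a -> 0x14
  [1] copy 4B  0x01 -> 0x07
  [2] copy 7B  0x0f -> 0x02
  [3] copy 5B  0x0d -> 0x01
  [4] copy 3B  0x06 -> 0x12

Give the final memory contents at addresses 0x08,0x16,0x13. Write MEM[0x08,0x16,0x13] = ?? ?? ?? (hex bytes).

MEM[0x08,0x16,0x13] = 55 78 1a

#0 dst[0x14+4] := {0x1a,0x55,0x78,0xf4}
#1 dst[0x07+4] := {0x26,0x3b,0xd7,0x45}
#2 dst[0x02+7] := {0x4b,0x9b,0xdb,0x79,0x25,0x1a,0x55}
#3 dst[0x01+5] := {0xf4,0xf3,0x4b,0x9b,0xdb}
#4 dst[0x12+3] := {0x25,0x1a,0x55}
query mem[0x08]=0x55, mem[0x16]=0x78, mem[0x13]=0x1a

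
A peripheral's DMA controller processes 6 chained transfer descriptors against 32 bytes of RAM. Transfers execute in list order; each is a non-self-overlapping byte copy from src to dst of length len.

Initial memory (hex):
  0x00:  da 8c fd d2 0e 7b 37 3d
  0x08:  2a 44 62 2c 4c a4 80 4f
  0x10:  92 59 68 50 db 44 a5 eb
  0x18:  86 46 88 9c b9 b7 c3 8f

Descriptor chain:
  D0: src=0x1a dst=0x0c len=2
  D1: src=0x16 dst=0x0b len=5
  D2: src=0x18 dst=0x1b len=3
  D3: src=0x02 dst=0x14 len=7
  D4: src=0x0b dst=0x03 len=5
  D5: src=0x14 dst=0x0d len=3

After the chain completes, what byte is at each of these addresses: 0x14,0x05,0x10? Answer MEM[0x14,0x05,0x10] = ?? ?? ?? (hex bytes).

MEM[0x14,0x05,0x10] = fd 86 92

#0 dst[0x0c+2] := {0x88,0x9c}
#1 dst[0x0b+5] := {0xa5,0xeb,0x86,0x46,0x88}
#2 dst[0x1b+3] := {0x86,0x46,0x88}
#3 dst[0x14+7] := {0xfd,0xd2,0x0e,0x7b,0x37,0x3d,0x2a}
#4 dst[0x03+5] := {0xa5,0xeb,0x86,0x46,0x88}
#5 dst[0x0d+3] := {0xfd,0xd2,0x0e}
query mem[0x14]=0xfd, mem[0x05]=0x86, mem[0x10]=0x92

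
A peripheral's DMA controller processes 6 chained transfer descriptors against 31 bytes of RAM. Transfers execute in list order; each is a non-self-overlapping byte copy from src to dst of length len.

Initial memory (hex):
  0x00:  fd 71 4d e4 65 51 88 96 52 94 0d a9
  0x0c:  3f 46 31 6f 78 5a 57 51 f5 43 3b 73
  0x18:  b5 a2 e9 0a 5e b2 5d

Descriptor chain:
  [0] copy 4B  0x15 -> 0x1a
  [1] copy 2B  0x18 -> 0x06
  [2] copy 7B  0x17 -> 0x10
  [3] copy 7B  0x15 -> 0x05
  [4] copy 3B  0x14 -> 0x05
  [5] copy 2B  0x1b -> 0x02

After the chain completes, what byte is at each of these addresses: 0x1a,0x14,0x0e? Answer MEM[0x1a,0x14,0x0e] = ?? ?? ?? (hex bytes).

MEM[0x1a,0x14,0x0e] = 43 3b 31

[0] 0x15->0x1a len=4 : 43 3b 73 b5
[1] 0x18->0x06 len=2 : b5 a2
[2] 0x17->0x10 len=7 : 73 b5 a2 43 3b 73 b5
[3] 0x15->0x05 len=7 : 73 b5 73 b5 a2 43 3b
[4] 0x14->0x05 len=3 : 3b 73 b5
[5] 0x1b->0x02 len=2 : 3b 73
query mem[0x1a]=0x43, mem[0x14]=0x3b, mem[0x0e]=0x31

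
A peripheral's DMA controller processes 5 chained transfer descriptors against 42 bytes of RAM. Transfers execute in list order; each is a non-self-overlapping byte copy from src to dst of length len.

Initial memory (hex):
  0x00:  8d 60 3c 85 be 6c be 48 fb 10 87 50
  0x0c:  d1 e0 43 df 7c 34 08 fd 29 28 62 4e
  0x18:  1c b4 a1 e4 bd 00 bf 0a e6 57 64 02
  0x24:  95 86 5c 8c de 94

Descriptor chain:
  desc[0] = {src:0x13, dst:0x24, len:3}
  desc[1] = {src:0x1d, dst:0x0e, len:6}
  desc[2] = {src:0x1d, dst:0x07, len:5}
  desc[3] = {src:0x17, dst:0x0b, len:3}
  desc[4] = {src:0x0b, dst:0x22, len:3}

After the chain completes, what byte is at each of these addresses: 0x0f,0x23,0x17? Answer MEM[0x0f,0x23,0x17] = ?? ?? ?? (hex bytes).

D0: mem[0x24..0x26] <- [fd 29 28]
D1: mem[0x0e..0x13] <- [00 bf 0a e6 57 64]
D2: mem[0x07..0x0b] <- [00 bf 0a e6 57]
D3: mem[0x0b..0x0d] <- [4e 1c b4]
D4: mem[0x22..0x24] <- [4e 1c b4]
query mem[0x0f]=0xbf, mem[0x23]=0x1c, mem[0x17]=0x4e

MEM[0x0f,0x23,0x17] = bf 1c 4e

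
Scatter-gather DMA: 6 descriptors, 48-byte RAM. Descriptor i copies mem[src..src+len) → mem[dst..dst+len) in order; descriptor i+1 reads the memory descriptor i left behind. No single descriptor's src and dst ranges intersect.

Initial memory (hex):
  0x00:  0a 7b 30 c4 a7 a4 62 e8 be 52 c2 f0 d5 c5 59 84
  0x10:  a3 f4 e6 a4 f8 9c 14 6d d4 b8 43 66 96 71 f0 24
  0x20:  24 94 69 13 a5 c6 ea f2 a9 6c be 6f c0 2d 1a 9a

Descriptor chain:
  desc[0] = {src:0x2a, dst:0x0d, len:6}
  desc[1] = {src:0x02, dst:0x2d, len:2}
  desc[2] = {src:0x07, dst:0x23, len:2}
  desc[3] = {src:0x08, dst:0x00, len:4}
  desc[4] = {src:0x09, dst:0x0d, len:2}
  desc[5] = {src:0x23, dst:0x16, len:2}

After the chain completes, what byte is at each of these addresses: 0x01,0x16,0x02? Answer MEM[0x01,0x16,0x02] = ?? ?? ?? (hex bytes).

MEM[0x01,0x16,0x02] = 52 e8 c2

  after D0: wrote 6B at 0x0d = be6fc02d1a9a
  after D1: wrote 2B at 0x2d = 30c4
  after D2: wrote 2B at 0x23 = e8be
  after D3: wrote 4B at 0x00 = be52c2f0
  after D4: wrote 2B at 0x0d = 52c2
  after D5: wrote 2B at 0x16 = e8be
query mem[0x01]=0x52, mem[0x16]=0xe8, mem[0x02]=0xc2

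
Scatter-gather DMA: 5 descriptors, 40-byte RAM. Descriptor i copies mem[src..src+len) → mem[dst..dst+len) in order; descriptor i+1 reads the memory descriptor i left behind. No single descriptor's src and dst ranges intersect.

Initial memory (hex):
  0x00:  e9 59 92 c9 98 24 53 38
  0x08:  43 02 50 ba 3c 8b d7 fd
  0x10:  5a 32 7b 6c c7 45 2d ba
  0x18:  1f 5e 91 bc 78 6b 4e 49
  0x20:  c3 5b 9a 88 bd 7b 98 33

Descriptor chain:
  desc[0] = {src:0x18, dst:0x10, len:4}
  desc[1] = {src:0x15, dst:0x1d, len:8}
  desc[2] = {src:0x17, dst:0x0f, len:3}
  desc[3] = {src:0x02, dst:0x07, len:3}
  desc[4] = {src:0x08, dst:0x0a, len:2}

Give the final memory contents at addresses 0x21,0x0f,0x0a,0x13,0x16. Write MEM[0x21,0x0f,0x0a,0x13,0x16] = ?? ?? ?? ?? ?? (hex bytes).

  after D0: wrote 4B at 0x10 = 1f5e91bc
  after D1: wrote 8B at 0x1d = 452dba1f5e91bc78
  after D2: wrote 3B at 0x0f = ba1f5e
  after D3: wrote 3B at 0x07 = 92c998
  after D4: wrote 2B at 0x0a = c998
query mem[0x21]=0x5e, mem[0x0f]=0xba, mem[0x0a]=0xc9, mem[0x13]=0xbc, mem[0x16]=0x2d

MEM[0x21,0x0f,0x0a,0x13,0x16] = 5e ba c9 bc 2d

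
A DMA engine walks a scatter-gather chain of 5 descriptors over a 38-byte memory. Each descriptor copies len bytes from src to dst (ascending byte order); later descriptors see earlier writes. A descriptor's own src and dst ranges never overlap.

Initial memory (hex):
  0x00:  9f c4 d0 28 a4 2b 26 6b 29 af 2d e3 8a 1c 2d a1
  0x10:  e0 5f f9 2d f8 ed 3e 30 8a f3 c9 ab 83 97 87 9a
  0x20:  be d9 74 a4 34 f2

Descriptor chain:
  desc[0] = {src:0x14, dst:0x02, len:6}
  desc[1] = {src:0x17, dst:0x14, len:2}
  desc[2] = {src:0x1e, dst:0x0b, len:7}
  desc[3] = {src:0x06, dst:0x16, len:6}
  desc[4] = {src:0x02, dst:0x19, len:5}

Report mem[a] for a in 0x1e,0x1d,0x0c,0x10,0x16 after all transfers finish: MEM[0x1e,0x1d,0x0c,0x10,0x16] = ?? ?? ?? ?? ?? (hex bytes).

[0] 0x14->0x02 len=6 : f8 ed 3e 30 8a f3
[1] 0x17->0x14 len=2 : 30 8a
[2] 0x1e->0x0b len=7 : 87 9a be d9 74 a4 34
[3] 0x06->0x16 len=6 : 8a f3 29 af 2d 87
[4] 0x02->0x19 len=5 : f8 ed 3e 30 8a
query mem[0x1e]=0x87, mem[0x1d]=0x8a, mem[0x0c]=0x9a, mem[0x10]=0xa4, mem[0x16]=0x8a

MEM[0x1e,0x1d,0x0c,0x10,0x16] = 87 8a 9a a4 8a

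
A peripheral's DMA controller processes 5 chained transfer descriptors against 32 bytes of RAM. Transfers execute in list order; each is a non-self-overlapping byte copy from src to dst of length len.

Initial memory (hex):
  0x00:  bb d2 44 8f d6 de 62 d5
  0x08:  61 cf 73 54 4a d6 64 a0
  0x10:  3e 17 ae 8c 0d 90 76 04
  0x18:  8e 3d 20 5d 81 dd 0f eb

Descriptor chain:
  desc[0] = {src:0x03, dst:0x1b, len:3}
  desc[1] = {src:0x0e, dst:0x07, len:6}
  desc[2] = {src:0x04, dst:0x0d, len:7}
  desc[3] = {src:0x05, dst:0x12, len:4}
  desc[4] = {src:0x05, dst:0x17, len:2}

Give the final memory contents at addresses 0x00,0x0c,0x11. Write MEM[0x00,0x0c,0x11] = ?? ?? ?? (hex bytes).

MEM[0x00,0x0c,0x11] = bb 8c a0

D0: mem[0x1b..0x1d] <- [8f d6 de]
D1: mem[0x07..0x0c] <- [64 a0 3e 17 ae 8c]
D2: mem[0x0d..0x13] <- [d6 de 62 64 a0 3e 17]
D3: mem[0x12..0x15] <- [de 62 64 a0]
D4: mem[0x17..0x18] <- [de 62]
query mem[0x00]=0xbb, mem[0x0c]=0x8c, mem[0x11]=0xa0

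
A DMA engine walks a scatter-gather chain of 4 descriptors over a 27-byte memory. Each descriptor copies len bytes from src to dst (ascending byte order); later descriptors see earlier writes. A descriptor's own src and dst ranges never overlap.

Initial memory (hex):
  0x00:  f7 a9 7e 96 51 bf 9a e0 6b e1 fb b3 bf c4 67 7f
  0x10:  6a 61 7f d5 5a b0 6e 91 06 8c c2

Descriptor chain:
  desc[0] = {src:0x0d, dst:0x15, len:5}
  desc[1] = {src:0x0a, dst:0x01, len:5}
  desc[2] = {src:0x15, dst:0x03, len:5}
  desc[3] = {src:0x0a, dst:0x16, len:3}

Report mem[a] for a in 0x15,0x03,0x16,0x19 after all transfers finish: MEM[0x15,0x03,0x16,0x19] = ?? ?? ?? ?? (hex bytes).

#0 dst[0x15+5] := {0xc4,0x67,0x7f,0x6a,0x61}
#1 dst[0x01+5] := {0xfb,0xb3,0xbf,0xc4,0x67}
#2 dst[0x03+5] := {0xc4,0x67,0x7f,0x6a,0x61}
#3 dst[0x16+3] := {0xfb,0xb3,0xbf}
query mem[0x15]=0xc4, mem[0x03]=0xc4, mem[0x16]=0xfb, mem[0x19]=0x61

MEM[0x15,0x03,0x16,0x19] = c4 c4 fb 61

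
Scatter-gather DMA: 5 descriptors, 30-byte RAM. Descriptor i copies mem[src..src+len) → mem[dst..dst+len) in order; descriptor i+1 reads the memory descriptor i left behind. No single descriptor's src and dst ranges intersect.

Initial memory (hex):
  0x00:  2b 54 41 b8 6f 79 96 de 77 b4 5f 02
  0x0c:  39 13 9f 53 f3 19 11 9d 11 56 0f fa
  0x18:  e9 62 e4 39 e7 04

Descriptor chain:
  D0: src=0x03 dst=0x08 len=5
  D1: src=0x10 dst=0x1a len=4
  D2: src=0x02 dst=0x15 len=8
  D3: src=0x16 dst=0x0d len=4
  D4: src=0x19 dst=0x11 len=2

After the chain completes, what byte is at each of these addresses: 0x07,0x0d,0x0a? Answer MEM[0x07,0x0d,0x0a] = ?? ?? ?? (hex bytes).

[0] 0x03->0x08 len=5 : b8 6f 79 96 de
[1] 0x10->0x1a len=4 : f3 19 11 9d
[2] 0x02->0x15 len=8 : 41 b8 6f 79 96 de b8 6f
[3] 0x16->0x0d len=4 : b8 6f 79 96
[4] 0x19->0x11 len=2 : 96 de
query mem[0x07]=0xde, mem[0x0d]=0xb8, mem[0x0a]=0x79

MEM[0x07,0x0d,0x0a] = de b8 79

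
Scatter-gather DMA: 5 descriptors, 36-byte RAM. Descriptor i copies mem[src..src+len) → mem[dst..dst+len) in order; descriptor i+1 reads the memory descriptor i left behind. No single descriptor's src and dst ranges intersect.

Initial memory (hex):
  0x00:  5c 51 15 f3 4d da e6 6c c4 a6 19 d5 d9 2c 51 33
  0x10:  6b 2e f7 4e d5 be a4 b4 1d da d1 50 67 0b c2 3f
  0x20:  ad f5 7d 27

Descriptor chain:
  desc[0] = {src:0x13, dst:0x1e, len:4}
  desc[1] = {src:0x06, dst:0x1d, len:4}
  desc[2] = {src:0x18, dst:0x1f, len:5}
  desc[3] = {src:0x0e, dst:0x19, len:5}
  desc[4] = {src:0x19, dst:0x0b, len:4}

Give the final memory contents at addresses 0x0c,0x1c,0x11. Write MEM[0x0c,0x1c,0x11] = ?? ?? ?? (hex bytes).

  after D0: wrote 4B at 0x1e = 4ed5bea4
  after D1: wrote 4B at 0x1d = e66cc4a6
  after D2: wrote 5B at 0x1f = 1ddad15067
  after D3: wrote 5B at 0x19 = 51336b2ef7
  after D4: wrote 4B at 0x0b = 51336b2e
query mem[0x0c]=0x33, mem[0x1c]=0x2e, mem[0x11]=0x2e

MEM[0x0c,0x1c,0x11] = 33 2e 2e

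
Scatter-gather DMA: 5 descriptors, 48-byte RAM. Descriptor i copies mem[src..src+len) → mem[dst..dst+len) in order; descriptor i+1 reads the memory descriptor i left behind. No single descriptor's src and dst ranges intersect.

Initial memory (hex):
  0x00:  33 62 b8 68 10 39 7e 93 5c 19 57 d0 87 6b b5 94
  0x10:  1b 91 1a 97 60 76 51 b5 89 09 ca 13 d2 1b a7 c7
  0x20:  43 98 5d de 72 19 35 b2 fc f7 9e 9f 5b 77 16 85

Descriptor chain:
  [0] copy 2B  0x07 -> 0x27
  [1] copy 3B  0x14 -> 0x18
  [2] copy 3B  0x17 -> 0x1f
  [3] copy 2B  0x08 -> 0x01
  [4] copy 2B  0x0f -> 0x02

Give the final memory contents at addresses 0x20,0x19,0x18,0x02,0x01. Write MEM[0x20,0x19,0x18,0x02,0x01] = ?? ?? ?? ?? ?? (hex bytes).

[0] 0x07->0x27 len=2 : 93 5c
[1] 0x14->0x18 len=3 : 60 76 51
[2] 0x17->0x1f len=3 : b5 60 76
[3] 0x08->0x01 len=2 : 5c 19
[4] 0x0f->0x02 len=2 : 94 1b
query mem[0x20]=0x60, mem[0x19]=0x76, mem[0x18]=0x60, mem[0x02]=0x94, mem[0x01]=0x5c

MEM[0x20,0x19,0x18,0x02,0x01] = 60 76 60 94 5c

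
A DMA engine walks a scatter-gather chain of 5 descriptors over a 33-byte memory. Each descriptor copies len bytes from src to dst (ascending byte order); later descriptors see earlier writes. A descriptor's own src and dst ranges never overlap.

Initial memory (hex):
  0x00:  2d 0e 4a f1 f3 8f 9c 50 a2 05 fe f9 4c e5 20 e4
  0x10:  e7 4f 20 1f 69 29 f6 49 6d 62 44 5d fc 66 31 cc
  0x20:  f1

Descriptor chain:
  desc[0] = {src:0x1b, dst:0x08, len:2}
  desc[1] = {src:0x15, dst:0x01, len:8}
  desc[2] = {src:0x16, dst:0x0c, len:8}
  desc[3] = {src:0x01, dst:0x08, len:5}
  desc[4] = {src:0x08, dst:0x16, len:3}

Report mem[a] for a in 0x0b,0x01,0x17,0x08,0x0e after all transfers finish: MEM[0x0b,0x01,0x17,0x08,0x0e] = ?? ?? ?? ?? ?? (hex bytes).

D0: mem[0x08..0x09] <- [5d fc]
D1: mem[0x01..0x08] <- [29 f6 49 6d 62 44 5d fc]
D2: mem[0x0c..0x13] <- [f6 49 6d 62 44 5d fc 66]
D3: mem[0x08..0x0c] <- [29 f6 49 6d 62]
D4: mem[0x16..0x18] <- [29 f6 49]
query mem[0x0b]=0x6d, mem[0x01]=0x29, mem[0x17]=0xf6, mem[0x08]=0x29, mem[0x0e]=0x6d

MEM[0x0b,0x01,0x17,0x08,0x0e] = 6d 29 f6 29 6d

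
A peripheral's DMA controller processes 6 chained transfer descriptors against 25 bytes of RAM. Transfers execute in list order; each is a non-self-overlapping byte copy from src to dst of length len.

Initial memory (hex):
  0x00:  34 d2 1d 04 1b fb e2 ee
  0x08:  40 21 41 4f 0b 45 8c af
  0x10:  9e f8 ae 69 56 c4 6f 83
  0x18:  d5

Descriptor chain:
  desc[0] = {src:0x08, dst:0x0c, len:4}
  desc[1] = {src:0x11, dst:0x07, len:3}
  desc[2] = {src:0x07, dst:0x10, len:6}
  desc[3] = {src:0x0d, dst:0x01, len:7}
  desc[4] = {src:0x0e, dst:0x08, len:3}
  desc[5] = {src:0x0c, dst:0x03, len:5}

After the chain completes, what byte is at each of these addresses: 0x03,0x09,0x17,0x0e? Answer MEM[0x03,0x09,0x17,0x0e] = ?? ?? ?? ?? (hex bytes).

MEM[0x03,0x09,0x17,0x0e] = 40 4f 83 41

#0 dst[0x0c+4] := {0x40,0x21,0x41,0x4f}
#1 dst[0x07+3] := {0xf8,0xae,0x69}
#2 dst[0x10+6] := {0xf8,0xae,0x69,0x41,0x4f,0x40}
#3 dst[0x01+7] := {0x21,0x41,0x4f,0xf8,0xae,0x69,0x41}
#4 dst[0x08+3] := {0x41,0x4f,0xf8}
#5 dst[0x03+5] := {0x40,0x21,0x41,0x4f,0xf8}
query mem[0x03]=0x40, mem[0x09]=0x4f, mem[0x17]=0x83, mem[0x0e]=0x41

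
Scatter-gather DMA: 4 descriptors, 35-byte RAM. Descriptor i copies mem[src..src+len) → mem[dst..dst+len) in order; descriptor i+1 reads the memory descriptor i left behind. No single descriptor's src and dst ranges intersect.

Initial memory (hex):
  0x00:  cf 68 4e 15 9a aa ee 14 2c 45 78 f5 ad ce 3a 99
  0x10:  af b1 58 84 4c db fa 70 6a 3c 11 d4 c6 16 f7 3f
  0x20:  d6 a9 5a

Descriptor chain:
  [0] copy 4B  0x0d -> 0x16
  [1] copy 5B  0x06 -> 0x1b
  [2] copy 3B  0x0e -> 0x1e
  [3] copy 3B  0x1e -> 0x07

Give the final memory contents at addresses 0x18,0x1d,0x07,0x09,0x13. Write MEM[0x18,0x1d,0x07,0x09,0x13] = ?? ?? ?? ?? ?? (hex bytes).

MEM[0x18,0x1d,0x07,0x09,0x13] = 99 2c 3a af 84

D0: mem[0x16..0x19] <- [ce 3a 99 af]
D1: mem[0x1b..0x1f] <- [ee 14 2c 45 78]
D2: mem[0x1e..0x20] <- [3a 99 af]
D3: mem[0x07..0x09] <- [3a 99 af]
query mem[0x18]=0x99, mem[0x1d]=0x2c, mem[0x07]=0x3a, mem[0x09]=0xaf, mem[0x13]=0x84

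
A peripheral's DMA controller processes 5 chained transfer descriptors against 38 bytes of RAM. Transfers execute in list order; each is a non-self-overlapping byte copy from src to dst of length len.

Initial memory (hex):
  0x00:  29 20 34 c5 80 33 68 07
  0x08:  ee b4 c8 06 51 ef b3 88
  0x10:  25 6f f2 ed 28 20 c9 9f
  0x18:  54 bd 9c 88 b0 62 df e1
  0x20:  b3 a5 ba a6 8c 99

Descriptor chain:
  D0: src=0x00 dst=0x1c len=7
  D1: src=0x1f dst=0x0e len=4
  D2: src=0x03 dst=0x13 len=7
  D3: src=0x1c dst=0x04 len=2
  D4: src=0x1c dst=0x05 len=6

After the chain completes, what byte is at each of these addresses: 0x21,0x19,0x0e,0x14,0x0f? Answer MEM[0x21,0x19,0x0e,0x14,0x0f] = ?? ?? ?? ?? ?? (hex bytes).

MEM[0x21,0x19,0x0e,0x14,0x0f] = 33 b4 c5 80 80

#0 dst[0x1c+7] := {0x29,0x20,0x34,0xc5,0x80,0x33,0x68}
#1 dst[0x0e+4] := {0xc5,0x80,0x33,0x68}
#2 dst[0x13+7] := {0xc5,0x80,0x33,0x68,0x07,0xee,0xb4}
#3 dst[0x04+2] := {0x29,0x20}
#4 dst[0x05+6] := {0x29,0x20,0x34,0xc5,0x80,0x33}
query mem[0x21]=0x33, mem[0x19]=0xb4, mem[0x0e]=0xc5, mem[0x14]=0x80, mem[0x0f]=0x80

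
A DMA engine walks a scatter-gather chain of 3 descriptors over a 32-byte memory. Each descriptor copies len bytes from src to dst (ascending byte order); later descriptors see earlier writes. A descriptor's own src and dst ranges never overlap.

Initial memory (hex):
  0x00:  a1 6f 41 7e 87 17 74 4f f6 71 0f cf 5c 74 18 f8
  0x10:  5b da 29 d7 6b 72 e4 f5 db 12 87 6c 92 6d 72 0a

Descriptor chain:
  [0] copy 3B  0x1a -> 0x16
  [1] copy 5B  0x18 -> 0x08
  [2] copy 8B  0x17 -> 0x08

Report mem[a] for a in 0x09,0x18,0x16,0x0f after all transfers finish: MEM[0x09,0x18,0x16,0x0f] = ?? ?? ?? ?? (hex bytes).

MEM[0x09,0x18,0x16,0x0f] = 92 92 87 72

D0: mem[0x16..0x18] <- [87 6c 92]
D1: mem[0x08..0x0c] <- [92 12 87 6c 92]
D2: mem[0x08..0x0f] <- [6c 92 12 87 6c 92 6d 72]
query mem[0x09]=0x92, mem[0x18]=0x92, mem[0x16]=0x87, mem[0x0f]=0x72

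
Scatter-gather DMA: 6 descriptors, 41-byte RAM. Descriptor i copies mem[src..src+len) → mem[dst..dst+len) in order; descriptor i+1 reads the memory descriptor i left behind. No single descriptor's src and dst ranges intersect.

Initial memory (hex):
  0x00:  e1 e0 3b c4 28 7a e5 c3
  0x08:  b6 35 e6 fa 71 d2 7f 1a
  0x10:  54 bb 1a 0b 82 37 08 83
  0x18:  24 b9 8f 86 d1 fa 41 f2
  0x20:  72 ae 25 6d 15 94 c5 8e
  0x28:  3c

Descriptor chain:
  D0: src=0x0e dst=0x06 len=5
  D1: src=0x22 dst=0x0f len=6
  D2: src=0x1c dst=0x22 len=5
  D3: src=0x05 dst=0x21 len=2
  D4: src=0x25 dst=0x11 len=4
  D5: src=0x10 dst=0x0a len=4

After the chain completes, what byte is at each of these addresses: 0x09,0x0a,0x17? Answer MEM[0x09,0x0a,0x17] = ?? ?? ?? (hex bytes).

  after D0: wrote 5B at 0x06 = 7f1a54bb1a
  after D1: wrote 6B at 0x0f = 256d1594c58e
  after D2: wrote 5B at 0x22 = d1fa41f272
  after D3: wrote 2B at 0x21 = 7a7f
  after D4: wrote 4B at 0x11 = f2728e3c
  after D5: wrote 4B at 0x0a = 6df2728e
query mem[0x09]=0xbb, mem[0x0a]=0x6d, mem[0x17]=0x83

MEM[0x09,0x0a,0x17] = bb 6d 83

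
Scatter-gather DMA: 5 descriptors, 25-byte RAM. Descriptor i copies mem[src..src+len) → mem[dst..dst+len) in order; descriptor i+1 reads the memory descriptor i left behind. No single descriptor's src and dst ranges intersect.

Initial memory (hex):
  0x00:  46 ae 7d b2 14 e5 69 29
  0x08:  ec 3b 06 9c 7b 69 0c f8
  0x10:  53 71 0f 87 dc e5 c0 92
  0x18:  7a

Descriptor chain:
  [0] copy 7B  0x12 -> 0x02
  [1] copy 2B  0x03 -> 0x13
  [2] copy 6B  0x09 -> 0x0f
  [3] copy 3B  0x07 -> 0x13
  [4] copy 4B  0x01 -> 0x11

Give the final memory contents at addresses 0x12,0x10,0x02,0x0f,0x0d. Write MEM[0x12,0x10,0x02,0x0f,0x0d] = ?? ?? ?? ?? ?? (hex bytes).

#0 dst[0x02+7] := {0x0f,0x87,0xdc,0xe5,0xc0,0x92,0x7a}
#1 dst[0x13+2] := {0x87,0xdc}
#2 dst[0x0f+6] := {0x3b,0x06,0x9c,0x7b,0x69,0x0c}
#3 dst[0x13+3] := {0x92,0x7a,0x3b}
#4 dst[0x11+4] := {0xae,0x0f,0x87,0xdc}
query mem[0x12]=0x0f, mem[0x10]=0x06, mem[0x02]=0x0f, mem[0x0f]=0x3b, mem[0x0d]=0x69

MEM[0x12,0x10,0x02,0x0f,0x0d] = 0f 06 0f 3b 69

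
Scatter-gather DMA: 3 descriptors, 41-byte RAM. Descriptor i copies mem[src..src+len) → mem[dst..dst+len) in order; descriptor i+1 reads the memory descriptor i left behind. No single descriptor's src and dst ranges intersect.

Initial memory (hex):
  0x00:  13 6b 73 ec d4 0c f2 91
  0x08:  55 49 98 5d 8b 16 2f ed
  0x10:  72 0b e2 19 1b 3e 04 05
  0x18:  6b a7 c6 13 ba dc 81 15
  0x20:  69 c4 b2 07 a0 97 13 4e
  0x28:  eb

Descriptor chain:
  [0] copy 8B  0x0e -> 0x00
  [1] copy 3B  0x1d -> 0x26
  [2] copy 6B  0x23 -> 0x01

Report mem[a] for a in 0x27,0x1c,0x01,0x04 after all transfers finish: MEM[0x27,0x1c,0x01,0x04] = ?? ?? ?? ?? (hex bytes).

  after D0: wrote 8B at 0x00 = 2fed720be2191b3e
  after D1: wrote 3B at 0x26 = dc8115
  after D2: wrote 6B at 0x01 = 07a097dc8115
query mem[0x27]=0x81, mem[0x1c]=0xba, mem[0x01]=0x07, mem[0x04]=0xdc

MEM[0x27,0x1c,0x01,0x04] = 81 ba 07 dc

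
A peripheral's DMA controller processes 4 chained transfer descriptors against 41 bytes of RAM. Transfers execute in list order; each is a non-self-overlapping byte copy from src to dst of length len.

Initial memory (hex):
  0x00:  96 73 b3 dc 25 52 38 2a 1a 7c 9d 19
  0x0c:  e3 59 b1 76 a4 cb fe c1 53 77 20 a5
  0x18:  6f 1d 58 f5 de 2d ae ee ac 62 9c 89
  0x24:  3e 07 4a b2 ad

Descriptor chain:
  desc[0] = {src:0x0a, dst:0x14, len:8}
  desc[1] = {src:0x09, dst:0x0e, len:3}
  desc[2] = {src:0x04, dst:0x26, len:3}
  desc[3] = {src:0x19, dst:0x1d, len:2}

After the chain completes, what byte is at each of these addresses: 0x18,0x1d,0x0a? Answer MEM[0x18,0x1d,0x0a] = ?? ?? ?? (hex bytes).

MEM[0x18,0x1d,0x0a] = b1 76 9d

[0] 0x0a->0x14 len=8 : 9d 19 e3 59 b1 76 a4 cb
[1] 0x09->0x0e len=3 : 7c 9d 19
[2] 0x04->0x26 len=3 : 25 52 38
[3] 0x19->0x1d len=2 : 76 a4
query mem[0x18]=0xb1, mem[0x1d]=0x76, mem[0x0a]=0x9d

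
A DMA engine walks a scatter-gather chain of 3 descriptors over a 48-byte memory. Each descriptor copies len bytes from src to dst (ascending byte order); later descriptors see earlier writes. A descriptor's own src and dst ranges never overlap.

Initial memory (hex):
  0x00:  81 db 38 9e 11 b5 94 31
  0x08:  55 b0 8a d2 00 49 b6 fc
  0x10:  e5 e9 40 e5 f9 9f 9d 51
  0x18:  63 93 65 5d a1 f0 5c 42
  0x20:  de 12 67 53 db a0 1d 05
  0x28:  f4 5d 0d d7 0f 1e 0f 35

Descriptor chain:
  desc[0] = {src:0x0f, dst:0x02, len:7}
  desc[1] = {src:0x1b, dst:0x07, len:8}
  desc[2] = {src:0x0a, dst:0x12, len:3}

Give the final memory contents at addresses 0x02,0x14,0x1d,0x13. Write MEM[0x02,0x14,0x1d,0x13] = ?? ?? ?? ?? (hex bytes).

[0] 0x0f->0x02 len=7 : fc e5 e9 40 e5 f9 9f
[1] 0x1b->0x07 len=8 : 5d a1 f0 5c 42 de 12 67
[2] 0x0a->0x12 len=3 : 5c 42 de
query mem[0x02]=0xfc, mem[0x14]=0xde, mem[0x1d]=0xf0, mem[0x13]=0x42

MEM[0x02,0x14,0x1d,0x13] = fc de f0 42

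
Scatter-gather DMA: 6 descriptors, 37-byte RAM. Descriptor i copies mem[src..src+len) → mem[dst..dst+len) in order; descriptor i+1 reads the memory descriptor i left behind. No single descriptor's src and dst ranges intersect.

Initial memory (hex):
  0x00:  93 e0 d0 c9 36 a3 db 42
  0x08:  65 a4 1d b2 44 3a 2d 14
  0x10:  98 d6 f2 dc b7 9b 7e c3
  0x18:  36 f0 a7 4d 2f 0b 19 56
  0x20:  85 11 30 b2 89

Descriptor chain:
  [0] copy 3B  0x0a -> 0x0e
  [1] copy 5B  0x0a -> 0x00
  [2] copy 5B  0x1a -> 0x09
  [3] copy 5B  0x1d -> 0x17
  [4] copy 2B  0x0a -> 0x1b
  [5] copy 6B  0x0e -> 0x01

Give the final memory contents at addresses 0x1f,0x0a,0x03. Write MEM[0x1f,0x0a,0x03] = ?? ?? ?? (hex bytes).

MEM[0x1f,0x0a,0x03] = 56 4d 44

#0 dst[0x0e+3] := {0x1d,0xb2,0x44}
#1 dst[0x00+5] := {0x1d,0xb2,0x44,0x3a,0x1d}
#2 dst[0x09+5] := {0xa7,0x4d,0x2f,0x0b,0x19}
#3 dst[0x17+5] := {0x0b,0x19,0x56,0x85,0x11}
#4 dst[0x1b+2] := {0x4d,0x2f}
#5 dst[0x01+6] := {0x1d,0xb2,0x44,0xd6,0xf2,0xdc}
query mem[0x1f]=0x56, mem[0x0a]=0x4d, mem[0x03]=0x44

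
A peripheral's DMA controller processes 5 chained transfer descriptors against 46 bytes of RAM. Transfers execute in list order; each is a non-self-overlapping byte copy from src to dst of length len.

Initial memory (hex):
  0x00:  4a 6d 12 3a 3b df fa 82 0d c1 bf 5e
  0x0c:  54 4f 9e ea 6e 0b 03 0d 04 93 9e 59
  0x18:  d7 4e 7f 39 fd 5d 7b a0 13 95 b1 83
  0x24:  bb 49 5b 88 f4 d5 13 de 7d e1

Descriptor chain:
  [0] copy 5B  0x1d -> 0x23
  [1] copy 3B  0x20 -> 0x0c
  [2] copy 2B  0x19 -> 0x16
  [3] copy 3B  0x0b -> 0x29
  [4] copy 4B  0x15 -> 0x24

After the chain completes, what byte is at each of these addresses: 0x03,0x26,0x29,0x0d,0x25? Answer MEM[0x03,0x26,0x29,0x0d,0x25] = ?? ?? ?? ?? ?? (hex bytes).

#0 dst[0x23+5] := {0x5d,0x7b,0xa0,0x13,0x95}
#1 dst[0x0c+3] := {0x13,0x95,0xb1}
#2 dst[0x16+2] := {0x4e,0x7f}
#3 dst[0x29+3] := {0x5e,0x13,0x95}
#4 dst[0x24+4] := {0x93,0x4e,0x7f,0xd7}
query mem[0x03]=0x3a, mem[0x26]=0x7f, mem[0x29]=0x5e, mem[0x0d]=0x95, mem[0x25]=0x4e

MEM[0x03,0x26,0x29,0x0d,0x25] = 3a 7f 5e 95 4e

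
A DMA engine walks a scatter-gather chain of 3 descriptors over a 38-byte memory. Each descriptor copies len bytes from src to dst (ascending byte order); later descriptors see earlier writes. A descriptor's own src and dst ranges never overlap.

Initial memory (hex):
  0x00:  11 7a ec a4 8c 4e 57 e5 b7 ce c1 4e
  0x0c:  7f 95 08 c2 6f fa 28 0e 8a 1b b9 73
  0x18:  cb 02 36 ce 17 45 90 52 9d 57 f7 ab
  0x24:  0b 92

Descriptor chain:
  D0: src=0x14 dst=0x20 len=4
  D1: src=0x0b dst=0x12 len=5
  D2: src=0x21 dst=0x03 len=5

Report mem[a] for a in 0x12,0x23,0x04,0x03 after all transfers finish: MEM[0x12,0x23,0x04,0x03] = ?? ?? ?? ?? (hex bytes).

  after D0: wrote 4B at 0x20 = 8a1bb973
  after D1: wrote 5B at 0x12 = 4e7f9508c2
  after D2: wrote 5B at 0x03 = 1bb9730b92
query mem[0x12]=0x4e, mem[0x23]=0x73, mem[0x04]=0xb9, mem[0x03]=0x1b

MEM[0x12,0x23,0x04,0x03] = 4e 73 b9 1b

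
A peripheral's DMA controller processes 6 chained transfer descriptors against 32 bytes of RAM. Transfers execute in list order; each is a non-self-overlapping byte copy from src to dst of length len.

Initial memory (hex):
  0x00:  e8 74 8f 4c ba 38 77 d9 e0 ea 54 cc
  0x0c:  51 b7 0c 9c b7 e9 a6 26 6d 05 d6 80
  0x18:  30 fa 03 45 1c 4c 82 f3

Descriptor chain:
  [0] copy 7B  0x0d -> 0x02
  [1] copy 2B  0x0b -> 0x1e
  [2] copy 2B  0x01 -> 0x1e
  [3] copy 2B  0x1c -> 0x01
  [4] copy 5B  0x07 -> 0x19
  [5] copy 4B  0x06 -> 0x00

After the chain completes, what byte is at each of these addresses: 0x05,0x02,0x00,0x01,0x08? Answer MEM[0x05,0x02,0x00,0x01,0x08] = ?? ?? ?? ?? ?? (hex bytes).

MEM[0x05,0x02,0x00,0x01,0x08] = b7 26 e9 a6 26

#0 dst[0x02+7] := {0xb7,0x0c,0x9c,0xb7,0xe9,0xa6,0x26}
#1 dst[0x1e+2] := {0xcc,0x51}
#2 dst[0x1e+2] := {0x74,0xb7}
#3 dst[0x01+2] := {0x1c,0x4c}
#4 dst[0x19+5] := {0xa6,0x26,0xea,0x54,0xcc}
#5 dst[0x00+4] := {0xe9,0xa6,0x26,0xea}
query mem[0x05]=0xb7, mem[0x02]=0x26, mem[0x00]=0xe9, mem[0x01]=0xa6, mem[0x08]=0x26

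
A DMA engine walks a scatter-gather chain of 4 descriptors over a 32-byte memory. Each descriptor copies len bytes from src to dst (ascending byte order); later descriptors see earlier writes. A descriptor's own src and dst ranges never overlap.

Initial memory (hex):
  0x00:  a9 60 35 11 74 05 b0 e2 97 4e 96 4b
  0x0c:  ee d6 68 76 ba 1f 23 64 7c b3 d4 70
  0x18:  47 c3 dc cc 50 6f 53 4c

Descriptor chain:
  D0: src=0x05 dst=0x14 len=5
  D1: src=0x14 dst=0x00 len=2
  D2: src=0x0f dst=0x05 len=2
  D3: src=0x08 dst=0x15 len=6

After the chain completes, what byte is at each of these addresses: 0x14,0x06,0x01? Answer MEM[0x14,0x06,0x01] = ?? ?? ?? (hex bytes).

  after D0: wrote 5B at 0x14 = 05b0e2974e
  after D1: wrote 2B at 0x00 = 05b0
  after D2: wrote 2B at 0x05 = 76ba
  after D3: wrote 6B at 0x15 = 974e964beed6
query mem[0x14]=0x05, mem[0x06]=0xba, mem[0x01]=0xb0

MEM[0x14,0x06,0x01] = 05 ba b0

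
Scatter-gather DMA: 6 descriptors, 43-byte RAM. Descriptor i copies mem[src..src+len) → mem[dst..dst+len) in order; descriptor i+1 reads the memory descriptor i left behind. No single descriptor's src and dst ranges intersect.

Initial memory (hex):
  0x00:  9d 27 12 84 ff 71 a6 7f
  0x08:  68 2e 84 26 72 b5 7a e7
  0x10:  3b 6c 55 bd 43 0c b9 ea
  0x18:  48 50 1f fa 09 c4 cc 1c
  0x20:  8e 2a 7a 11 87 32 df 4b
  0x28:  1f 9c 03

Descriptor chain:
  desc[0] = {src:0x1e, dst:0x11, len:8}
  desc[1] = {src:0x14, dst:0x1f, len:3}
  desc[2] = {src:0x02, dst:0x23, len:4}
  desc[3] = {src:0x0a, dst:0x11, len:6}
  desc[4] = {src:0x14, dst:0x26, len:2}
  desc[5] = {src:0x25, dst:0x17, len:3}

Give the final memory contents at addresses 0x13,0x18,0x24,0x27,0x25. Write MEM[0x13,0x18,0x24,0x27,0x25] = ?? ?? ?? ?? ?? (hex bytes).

[0] 0x1e->0x11 len=8 : cc 1c 8e 2a 7a 11 87 32
[1] 0x14->0x1f len=3 : 2a 7a 11
[2] 0x02->0x23 len=4 : 12 84 ff 71
[3] 0x0a->0x11 len=6 : 84 26 72 b5 7a e7
[4] 0x14->0x26 len=2 : b5 7a
[5] 0x25->0x17 len=3 : ff b5 7a
query mem[0x13]=0x72, mem[0x18]=0xb5, mem[0x24]=0x84, mem[0x27]=0x7a, mem[0x25]=0xff

MEM[0x13,0x18,0x24,0x27,0x25] = 72 b5 84 7a ff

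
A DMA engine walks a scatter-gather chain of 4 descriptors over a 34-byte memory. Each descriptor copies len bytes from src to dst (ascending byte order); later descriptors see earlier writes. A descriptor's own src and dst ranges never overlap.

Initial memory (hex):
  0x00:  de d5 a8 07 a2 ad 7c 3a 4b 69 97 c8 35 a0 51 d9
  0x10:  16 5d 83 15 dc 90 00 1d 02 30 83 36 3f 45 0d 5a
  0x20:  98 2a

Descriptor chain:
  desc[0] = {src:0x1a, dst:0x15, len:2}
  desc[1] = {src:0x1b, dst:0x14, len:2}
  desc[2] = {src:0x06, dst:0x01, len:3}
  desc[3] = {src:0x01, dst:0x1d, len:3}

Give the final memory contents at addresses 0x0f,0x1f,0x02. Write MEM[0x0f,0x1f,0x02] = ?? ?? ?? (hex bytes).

[0] 0x1a->0x15 len=2 : 83 36
[1] 0x1b->0x14 len=2 : 36 3f
[2] 0x06->0x01 len=3 : 7c 3a 4b
[3] 0x01->0x1d len=3 : 7c 3a 4b
query mem[0x0f]=0xd9, mem[0x1f]=0x4b, mem[0x02]=0x3a

MEM[0x0f,0x1f,0x02] = d9 4b 3a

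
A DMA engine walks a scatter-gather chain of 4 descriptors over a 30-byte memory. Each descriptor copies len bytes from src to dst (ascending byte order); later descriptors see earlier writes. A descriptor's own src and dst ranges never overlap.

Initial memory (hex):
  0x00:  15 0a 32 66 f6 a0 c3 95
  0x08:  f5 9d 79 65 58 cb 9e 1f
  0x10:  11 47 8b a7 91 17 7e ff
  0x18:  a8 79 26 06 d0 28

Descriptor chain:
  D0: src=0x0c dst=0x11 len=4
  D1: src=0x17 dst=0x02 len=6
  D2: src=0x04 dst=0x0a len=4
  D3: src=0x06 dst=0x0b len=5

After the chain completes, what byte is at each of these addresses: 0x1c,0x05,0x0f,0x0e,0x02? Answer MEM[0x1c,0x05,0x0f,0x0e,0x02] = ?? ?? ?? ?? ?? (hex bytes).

D0: mem[0x11..0x14] <- [58 cb 9e 1f]
D1: mem[0x02..0x07] <- [ff a8 79 26 06 d0]
D2: mem[0x0a..0x0d] <- [79 26 06 d0]
D3: mem[0x0b..0x0f] <- [06 d0 f5 9d 79]
query mem[0x1c]=0xd0, mem[0x05]=0x26, mem[0x0f]=0x79, mem[0x0e]=0x9d, mem[0x02]=0xff

MEM[0x1c,0x05,0x0f,0x0e,0x02] = d0 26 79 9d ff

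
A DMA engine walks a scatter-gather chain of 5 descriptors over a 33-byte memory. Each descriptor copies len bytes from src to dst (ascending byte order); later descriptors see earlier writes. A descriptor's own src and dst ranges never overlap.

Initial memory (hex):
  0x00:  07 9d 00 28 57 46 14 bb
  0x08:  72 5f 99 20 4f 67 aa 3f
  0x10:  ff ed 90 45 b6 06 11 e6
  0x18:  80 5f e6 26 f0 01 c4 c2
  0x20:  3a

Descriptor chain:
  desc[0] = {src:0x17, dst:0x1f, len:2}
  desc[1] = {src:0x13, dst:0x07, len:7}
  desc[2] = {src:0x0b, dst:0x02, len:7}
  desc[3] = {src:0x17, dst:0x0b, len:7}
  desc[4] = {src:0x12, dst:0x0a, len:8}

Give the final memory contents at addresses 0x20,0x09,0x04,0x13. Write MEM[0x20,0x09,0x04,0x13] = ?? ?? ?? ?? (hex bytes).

[0] 0x17->0x1f len=2 : e6 80
[1] 0x13->0x07 len=7 : 45 b6 06 11 e6 80 5f
[2] 0x0b->0x02 len=7 : e6 80 5f aa 3f ff ed
[3] 0x17->0x0b len=7 : e6 80 5f e6 26 f0 01
[4] 0x12->0x0a len=8 : 90 45 b6 06 11 e6 80 5f
query mem[0x20]=0x80, mem[0x09]=0x06, mem[0x04]=0x5f, mem[0x13]=0x45

MEM[0x20,0x09,0x04,0x13] = 80 06 5f 45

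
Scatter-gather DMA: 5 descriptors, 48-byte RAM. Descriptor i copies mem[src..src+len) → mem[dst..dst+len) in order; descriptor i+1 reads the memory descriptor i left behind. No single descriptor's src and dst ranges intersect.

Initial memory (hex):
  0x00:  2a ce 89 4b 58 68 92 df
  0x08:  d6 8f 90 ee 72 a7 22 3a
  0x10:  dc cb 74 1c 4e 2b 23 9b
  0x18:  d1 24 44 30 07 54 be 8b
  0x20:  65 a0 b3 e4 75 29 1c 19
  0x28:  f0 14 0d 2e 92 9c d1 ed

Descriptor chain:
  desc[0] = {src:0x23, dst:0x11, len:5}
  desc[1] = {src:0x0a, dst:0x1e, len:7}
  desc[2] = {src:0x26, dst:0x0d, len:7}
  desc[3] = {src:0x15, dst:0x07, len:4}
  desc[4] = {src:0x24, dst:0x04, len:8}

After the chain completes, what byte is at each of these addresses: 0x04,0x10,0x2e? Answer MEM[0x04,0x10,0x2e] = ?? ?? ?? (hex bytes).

MEM[0x04,0x10,0x2e] = dc 14 d1

D0: mem[0x11..0x15] <- [e4 75 29 1c 19]
D1: mem[0x1e..0x24] <- [90 ee 72 a7 22 3a dc]
D2: mem[0x0d..0x13] <- [1c 19 f0 14 0d 2e 92]
D3: mem[0x07..0x0a] <- [19 23 9b d1]
D4: mem[0x04..0x0b] <- [dc 29 1c 19 f0 14 0d 2e]
query mem[0x04]=0xdc, mem[0x10]=0x14, mem[0x2e]=0xd1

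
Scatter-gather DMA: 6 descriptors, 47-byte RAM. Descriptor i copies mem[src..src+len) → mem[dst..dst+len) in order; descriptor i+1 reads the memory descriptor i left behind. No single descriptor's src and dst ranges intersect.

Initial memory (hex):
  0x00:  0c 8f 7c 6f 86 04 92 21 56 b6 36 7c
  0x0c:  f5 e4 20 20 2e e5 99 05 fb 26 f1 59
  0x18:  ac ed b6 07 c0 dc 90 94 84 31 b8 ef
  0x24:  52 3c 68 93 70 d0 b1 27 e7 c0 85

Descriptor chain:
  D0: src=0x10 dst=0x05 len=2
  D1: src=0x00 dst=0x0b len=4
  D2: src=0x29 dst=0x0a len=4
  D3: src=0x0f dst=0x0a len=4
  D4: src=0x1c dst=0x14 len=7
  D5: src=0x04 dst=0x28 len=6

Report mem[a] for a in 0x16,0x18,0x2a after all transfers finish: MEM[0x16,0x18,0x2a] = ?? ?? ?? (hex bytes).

MEM[0x16,0x18,0x2a] = 90 84 e5

  after D0: wrote 2B at 0x05 = 2ee5
  after D1: wrote 4B at 0x0b = 0c8f7c6f
  after D2: wrote 4B at 0x0a = d0b127e7
  after D3: wrote 4B at 0x0a = 202ee599
  after D4: wrote 7B at 0x14 = c0dc90948431b8
  after D5: wrote 6B at 0x28 = 862ee52156b6
query mem[0x16]=0x90, mem[0x18]=0x84, mem[0x2a]=0xe5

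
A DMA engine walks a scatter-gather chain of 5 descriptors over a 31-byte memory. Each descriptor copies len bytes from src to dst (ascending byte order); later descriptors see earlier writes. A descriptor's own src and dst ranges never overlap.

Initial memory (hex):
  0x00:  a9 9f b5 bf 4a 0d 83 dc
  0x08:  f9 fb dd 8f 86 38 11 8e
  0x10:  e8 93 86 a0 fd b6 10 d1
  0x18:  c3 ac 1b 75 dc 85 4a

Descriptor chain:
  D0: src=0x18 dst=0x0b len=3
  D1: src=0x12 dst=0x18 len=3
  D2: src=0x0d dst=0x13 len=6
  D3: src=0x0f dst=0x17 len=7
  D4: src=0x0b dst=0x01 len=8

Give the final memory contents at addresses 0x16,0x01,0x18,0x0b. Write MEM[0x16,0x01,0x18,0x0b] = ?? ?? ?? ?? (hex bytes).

  after D0: wrote 3B at 0x0b = c3ac1b
  after D1: wrote 3B at 0x18 = 86a0fd
  after D2: wrote 6B at 0x13 = 1b118ee89386
  after D3: wrote 7B at 0x17 = 8ee893861b118e
  after D4: wrote 8B at 0x01 = c3ac1b118ee89386
query mem[0x16]=0xe8, mem[0x01]=0xc3, mem[0x18]=0xe8, mem[0x0b]=0xc3

MEM[0x16,0x01,0x18,0x0b] = e8 c3 e8 c3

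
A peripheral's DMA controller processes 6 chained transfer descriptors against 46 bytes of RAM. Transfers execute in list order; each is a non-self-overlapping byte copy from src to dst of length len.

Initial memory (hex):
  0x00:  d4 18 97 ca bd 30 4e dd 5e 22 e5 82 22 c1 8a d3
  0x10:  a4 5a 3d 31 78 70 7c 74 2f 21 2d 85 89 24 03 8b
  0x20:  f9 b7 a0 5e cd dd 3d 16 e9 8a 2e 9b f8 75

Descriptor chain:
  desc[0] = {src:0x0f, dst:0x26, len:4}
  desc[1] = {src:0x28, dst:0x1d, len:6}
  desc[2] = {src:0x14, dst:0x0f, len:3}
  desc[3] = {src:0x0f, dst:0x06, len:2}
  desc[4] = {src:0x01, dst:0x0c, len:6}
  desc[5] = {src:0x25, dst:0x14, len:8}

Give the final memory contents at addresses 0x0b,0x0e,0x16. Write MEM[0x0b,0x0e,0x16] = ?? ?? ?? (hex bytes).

MEM[0x0b,0x0e,0x16] = 82 ca a4

#0 dst[0x26+4] := {0xd3,0xa4,0x5a,0x3d}
#1 dst[0x1d+6] := {0x5a,0x3d,0x2e,0x9b,0xf8,0x75}
#2 dst[0x0f+3] := {0x78,0x70,0x7c}
#3 dst[0x06+2] := {0x78,0x70}
#4 dst[0x0c+6] := {0x18,0x97,0xca,0xbd,0x30,0x78}
#5 dst[0x14+8] := {0xdd,0xd3,0xa4,0x5a,0x3d,0x2e,0x9b,0xf8}
query mem[0x0b]=0x82, mem[0x0e]=0xca, mem[0x16]=0xa4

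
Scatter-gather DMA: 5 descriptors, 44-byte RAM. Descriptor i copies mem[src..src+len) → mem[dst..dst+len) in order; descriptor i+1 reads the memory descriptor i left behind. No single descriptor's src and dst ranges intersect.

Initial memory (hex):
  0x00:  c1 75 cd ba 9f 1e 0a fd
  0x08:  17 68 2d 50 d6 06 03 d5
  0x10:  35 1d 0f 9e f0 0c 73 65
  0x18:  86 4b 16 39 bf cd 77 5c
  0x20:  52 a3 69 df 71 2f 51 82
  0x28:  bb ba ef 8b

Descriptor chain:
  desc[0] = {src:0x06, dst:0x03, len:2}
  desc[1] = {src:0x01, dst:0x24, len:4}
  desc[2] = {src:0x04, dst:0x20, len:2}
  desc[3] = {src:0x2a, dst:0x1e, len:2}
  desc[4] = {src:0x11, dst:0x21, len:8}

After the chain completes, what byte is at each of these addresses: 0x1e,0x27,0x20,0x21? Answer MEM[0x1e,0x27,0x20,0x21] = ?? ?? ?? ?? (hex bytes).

  after D0: wrote 2B at 0x03 = 0afd
  after D1: wrote 4B at 0x24 = 75cd0afd
  after D2: wrote 2B at 0x20 = fd1e
  after D3: wrote 2B at 0x1e = ef8b
  after D4: wrote 8B at 0x21 = 1d0f9ef00c736586
query mem[0x1e]=0xef, mem[0x27]=0x65, mem[0x20]=0xfd, mem[0x21]=0x1d

MEM[0x1e,0x27,0x20,0x21] = ef 65 fd 1d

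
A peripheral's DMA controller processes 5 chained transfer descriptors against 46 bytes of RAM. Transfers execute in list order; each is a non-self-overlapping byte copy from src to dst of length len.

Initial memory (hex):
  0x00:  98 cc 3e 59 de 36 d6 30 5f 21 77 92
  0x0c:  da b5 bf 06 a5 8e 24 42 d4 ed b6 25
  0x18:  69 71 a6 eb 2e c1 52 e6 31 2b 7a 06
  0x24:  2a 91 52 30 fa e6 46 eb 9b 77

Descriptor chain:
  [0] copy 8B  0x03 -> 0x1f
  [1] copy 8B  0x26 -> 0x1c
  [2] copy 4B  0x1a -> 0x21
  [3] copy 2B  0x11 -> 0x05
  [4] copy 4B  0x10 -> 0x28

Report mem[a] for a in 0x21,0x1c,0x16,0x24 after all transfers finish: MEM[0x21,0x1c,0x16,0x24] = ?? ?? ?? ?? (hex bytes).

MEM[0x21,0x1c,0x16,0x24] = a6 77 b6 30

  after D0: wrote 8B at 0x1f = 59de36d6305f2177
  after D1: wrote 8B at 0x1c = 7730fae646eb9b77
  after D2: wrote 4B at 0x21 = a6eb7730
  after D3: wrote 2B at 0x05 = 8e24
  after D4: wrote 4B at 0x28 = a58e2442
query mem[0x21]=0xa6, mem[0x1c]=0x77, mem[0x16]=0xb6, mem[0x24]=0x30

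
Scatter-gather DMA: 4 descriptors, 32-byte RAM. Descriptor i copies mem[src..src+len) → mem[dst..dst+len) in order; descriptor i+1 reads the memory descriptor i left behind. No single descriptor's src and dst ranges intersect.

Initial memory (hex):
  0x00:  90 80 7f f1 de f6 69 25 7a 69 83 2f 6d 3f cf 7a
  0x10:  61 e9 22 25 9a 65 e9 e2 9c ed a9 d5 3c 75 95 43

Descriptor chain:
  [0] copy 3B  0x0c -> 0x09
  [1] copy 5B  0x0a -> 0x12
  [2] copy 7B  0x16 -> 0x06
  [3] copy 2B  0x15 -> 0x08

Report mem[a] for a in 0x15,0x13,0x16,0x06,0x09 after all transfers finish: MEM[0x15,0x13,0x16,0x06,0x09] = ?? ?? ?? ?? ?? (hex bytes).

[0] 0x0c->0x09 len=3 : 6d 3f cf
[1] 0x0a->0x12 len=5 : 3f cf 6d 3f cf
[2] 0x16->0x06 len=7 : cf e2 9c ed a9 d5 3c
[3] 0x15->0x08 len=2 : 3f cf
query mem[0x15]=0x3f, mem[0x13]=0xcf, mem[0x16]=0xcf, mem[0x06]=0xcf, mem[0x09]=0xcf

MEM[0x15,0x13,0x16,0x06,0x09] = 3f cf cf cf cf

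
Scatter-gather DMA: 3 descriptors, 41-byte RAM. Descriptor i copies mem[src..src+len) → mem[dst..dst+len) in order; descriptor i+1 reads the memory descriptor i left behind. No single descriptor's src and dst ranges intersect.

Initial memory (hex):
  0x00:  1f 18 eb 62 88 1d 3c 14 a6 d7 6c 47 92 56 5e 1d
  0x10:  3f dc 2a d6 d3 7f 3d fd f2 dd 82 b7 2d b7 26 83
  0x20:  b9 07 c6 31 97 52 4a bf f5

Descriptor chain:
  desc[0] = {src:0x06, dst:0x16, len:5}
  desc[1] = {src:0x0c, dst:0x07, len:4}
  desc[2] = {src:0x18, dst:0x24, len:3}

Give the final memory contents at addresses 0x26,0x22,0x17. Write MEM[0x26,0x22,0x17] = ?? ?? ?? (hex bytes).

MEM[0x26,0x22,0x17] = 6c c6 14

[0] 0x06->0x16 len=5 : 3c 14 a6 d7 6c
[1] 0x0c->0x07 len=4 : 92 56 5e 1d
[2] 0x18->0x24 len=3 : a6 d7 6c
query mem[0x26]=0x6c, mem[0x22]=0xc6, mem[0x17]=0x14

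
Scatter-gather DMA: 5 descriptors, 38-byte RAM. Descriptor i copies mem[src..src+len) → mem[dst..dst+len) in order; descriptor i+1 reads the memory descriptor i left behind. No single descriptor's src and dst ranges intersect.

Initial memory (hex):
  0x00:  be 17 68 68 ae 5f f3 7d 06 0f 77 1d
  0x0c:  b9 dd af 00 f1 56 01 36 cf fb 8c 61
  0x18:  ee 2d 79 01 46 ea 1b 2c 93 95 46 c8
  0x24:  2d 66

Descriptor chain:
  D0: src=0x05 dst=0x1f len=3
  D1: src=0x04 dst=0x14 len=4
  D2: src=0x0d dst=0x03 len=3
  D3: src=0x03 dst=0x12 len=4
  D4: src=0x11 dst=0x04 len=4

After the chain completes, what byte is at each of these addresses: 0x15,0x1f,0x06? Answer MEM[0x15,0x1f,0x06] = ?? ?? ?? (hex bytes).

MEM[0x15,0x1f,0x06] = f3 5f af

D0: mem[0x1f..0x21] <- [5f f3 7d]
D1: mem[0x14..0x17] <- [ae 5f f3 7d]
D2: mem[0x03..0x05] <- [dd af 00]
D3: mem[0x12..0x15] <- [dd af 00 f3]
D4: mem[0x04..0x07] <- [56 dd af 00]
query mem[0x15]=0xf3, mem[0x1f]=0x5f, mem[0x06]=0xaf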